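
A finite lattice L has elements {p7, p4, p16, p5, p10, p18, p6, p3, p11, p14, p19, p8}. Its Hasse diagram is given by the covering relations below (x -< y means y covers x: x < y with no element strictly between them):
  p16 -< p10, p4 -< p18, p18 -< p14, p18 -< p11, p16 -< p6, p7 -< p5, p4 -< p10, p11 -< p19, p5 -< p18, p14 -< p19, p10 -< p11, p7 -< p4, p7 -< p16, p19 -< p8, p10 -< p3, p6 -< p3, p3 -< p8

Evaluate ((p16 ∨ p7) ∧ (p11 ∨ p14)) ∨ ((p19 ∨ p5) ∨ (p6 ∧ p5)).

p19

p16 ∨ p7 = p16
p11 ∨ p14 = p19
p16 ∧ p19 = p16
p19 ∨ p5 = p19
p6 ∧ p5 = p7
p19 ∨ p7 = p19
p16 ∨ p19 = p19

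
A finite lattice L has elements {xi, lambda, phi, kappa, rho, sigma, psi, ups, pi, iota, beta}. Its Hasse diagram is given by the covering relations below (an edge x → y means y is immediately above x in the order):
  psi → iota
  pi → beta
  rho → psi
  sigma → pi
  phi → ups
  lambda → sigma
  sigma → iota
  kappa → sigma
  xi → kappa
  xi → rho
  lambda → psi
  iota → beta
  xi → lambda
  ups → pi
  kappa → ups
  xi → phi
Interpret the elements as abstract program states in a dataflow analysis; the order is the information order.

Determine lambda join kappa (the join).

Common upper bounds of {lambda, kappa}: beta, iota, pi, sigma.
The least among these is sigma.

sigma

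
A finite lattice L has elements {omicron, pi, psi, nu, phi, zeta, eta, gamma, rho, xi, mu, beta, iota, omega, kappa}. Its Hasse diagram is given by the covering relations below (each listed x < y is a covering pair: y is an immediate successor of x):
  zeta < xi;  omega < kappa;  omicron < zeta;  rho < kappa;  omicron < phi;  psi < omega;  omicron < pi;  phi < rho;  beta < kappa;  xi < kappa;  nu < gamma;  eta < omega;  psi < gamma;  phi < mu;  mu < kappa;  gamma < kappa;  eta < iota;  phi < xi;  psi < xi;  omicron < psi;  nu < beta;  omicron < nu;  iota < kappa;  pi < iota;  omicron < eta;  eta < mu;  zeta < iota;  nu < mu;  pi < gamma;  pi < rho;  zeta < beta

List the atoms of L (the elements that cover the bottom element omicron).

The atoms are exactly the elements that cover omicron: eta, nu, phi, pi, psi, zeta.

eta, nu, phi, pi, psi, zeta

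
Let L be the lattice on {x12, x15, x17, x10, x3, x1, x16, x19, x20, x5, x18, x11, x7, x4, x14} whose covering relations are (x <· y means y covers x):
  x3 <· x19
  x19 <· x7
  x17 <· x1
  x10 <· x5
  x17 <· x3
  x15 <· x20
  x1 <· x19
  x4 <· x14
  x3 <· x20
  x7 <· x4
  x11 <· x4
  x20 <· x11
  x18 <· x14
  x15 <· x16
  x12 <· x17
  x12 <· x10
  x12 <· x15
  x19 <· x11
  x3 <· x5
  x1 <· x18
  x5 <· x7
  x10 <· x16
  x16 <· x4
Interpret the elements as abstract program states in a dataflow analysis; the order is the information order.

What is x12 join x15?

x15

Common upper bounds of {x12, x15}: x11, x14, x15, x16, x20, x4.
The least among these is x15.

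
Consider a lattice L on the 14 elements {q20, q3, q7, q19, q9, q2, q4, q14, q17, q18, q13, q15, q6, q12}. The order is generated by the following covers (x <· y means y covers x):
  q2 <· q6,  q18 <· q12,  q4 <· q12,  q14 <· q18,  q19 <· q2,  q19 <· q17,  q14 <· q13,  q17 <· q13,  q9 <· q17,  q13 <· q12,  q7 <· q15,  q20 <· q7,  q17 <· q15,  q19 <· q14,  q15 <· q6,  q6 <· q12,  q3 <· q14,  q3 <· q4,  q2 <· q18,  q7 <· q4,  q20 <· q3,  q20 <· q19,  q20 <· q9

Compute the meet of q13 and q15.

Common lower bounds of {q13, q15}: q17, q19, q20, q9.
The greatest among these is q17.

q17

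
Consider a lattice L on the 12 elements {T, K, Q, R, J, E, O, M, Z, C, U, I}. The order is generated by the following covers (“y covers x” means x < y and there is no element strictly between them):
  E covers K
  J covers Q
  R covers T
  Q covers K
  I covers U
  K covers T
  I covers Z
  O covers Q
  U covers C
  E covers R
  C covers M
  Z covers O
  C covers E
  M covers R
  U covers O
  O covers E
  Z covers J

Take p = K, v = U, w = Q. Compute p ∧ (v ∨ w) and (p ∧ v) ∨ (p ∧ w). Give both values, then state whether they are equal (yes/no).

K; K; yes

v ∨ w = U, so p ∧ (v ∨ w) = K ∧ U = K.
p ∧ v = K and p ∧ w = K, so (p ∧ v) ∨ (p ∧ w) = K ∨ K = K.
Equal: yes.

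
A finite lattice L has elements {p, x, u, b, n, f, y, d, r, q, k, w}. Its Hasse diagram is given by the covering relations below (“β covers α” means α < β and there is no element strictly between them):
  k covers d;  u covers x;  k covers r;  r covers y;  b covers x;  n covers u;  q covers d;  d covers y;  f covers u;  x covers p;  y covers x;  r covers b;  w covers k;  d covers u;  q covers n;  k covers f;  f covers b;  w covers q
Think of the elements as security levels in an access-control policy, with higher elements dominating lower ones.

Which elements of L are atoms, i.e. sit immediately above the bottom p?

The atoms are exactly the elements that cover p: x.

x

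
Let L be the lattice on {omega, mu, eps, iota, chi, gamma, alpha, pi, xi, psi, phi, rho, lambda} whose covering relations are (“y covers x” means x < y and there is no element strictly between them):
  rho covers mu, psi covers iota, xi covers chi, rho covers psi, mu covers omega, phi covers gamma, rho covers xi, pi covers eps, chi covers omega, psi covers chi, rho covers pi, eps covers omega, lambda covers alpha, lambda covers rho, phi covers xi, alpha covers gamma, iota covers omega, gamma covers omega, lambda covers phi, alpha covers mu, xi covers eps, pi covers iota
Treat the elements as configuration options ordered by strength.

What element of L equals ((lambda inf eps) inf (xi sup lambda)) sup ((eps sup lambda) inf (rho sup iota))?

rho

lambda ∧ eps = eps
xi ∨ lambda = lambda
eps ∧ lambda = eps
eps ∨ lambda = lambda
rho ∨ iota = rho
lambda ∧ rho = rho
eps ∨ rho = rho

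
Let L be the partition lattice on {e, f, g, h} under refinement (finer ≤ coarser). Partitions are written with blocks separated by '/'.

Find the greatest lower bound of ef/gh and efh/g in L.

ef/g/h

Common lower bounds of {ef/gh, efh/g}: e/f/g/h, ef/g/h.
The greatest among these is ef/g/h.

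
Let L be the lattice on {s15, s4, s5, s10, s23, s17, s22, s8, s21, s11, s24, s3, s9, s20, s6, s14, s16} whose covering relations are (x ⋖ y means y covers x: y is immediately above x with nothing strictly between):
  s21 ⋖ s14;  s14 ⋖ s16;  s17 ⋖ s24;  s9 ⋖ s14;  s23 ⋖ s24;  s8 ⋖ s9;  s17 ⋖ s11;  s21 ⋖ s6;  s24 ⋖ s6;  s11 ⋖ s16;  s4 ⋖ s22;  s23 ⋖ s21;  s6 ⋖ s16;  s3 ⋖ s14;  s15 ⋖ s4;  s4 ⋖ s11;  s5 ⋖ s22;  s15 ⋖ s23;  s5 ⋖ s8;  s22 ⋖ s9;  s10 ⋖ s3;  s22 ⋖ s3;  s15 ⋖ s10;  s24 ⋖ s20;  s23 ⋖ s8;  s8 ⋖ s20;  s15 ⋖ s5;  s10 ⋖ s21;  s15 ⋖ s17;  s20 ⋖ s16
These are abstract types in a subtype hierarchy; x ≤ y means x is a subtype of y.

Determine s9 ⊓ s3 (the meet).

Common lower bounds of {s9, s3}: s15, s22, s4, s5.
The greatest among these is s22.

s22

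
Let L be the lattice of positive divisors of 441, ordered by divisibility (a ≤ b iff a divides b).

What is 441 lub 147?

441

In the divisibility order, the join is the least common multiple: lcm(441, 147) = 441.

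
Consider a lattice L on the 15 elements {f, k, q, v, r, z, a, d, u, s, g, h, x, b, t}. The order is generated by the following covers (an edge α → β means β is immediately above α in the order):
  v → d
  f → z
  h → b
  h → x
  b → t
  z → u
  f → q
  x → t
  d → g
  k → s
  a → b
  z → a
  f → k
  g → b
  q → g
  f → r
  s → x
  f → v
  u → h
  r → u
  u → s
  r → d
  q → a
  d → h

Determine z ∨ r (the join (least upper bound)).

Common upper bounds of {z, r}: b, h, s, t, u, x.
The least among these is u.

u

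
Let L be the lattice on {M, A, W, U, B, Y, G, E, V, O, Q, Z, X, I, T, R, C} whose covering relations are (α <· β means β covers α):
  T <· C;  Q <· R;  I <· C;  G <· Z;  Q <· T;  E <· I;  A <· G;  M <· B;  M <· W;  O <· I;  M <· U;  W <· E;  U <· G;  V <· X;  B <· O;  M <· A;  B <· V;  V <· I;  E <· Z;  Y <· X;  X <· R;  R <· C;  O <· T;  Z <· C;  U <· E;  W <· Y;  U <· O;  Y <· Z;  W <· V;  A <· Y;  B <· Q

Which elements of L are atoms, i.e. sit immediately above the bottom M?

A, B, U, W

The atoms are exactly the elements that cover M: A, B, U, W.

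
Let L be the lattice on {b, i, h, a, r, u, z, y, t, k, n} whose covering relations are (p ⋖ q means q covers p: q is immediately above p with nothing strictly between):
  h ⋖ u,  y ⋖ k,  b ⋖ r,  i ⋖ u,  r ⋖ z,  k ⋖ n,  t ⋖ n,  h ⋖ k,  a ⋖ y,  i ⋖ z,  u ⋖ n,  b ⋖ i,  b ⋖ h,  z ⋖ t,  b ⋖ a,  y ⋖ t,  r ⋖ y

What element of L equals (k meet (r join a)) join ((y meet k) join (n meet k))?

k

r ∨ a = y
k ∧ y = y
y ∧ k = y
n ∧ k = k
y ∨ k = k
y ∨ k = k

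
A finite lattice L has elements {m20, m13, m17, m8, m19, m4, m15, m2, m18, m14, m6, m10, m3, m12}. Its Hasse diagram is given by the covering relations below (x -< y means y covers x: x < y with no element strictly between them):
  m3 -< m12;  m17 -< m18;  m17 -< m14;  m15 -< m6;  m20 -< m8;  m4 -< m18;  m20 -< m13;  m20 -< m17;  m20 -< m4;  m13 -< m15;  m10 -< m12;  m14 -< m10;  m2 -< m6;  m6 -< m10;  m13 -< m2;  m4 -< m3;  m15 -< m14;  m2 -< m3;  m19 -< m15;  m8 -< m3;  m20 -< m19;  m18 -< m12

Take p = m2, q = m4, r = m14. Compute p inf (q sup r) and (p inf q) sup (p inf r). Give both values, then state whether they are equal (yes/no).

q sup r = m12, so p inf (q sup r) = m2 inf m12 = m2.
p inf q = m20 and p inf r = m13, so (p inf q) sup (p inf r) = m20 sup m13 = m13.
Equal: no.

m2; m13; no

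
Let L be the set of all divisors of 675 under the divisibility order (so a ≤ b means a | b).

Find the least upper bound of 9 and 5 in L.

Common upper bounds of {9, 5}: 135, 225, 45, 675.
The least among these is 45.

45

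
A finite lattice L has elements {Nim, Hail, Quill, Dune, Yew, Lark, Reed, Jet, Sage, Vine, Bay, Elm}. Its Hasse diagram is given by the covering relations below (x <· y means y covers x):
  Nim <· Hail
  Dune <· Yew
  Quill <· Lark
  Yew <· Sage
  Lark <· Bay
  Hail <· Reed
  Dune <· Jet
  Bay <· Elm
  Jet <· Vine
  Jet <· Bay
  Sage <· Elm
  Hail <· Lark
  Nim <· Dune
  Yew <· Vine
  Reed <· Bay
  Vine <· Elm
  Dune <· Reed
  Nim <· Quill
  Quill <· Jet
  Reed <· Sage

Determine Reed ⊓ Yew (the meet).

Dune

Common lower bounds of {Reed, Yew}: Dune, Nim.
The greatest among these is Dune.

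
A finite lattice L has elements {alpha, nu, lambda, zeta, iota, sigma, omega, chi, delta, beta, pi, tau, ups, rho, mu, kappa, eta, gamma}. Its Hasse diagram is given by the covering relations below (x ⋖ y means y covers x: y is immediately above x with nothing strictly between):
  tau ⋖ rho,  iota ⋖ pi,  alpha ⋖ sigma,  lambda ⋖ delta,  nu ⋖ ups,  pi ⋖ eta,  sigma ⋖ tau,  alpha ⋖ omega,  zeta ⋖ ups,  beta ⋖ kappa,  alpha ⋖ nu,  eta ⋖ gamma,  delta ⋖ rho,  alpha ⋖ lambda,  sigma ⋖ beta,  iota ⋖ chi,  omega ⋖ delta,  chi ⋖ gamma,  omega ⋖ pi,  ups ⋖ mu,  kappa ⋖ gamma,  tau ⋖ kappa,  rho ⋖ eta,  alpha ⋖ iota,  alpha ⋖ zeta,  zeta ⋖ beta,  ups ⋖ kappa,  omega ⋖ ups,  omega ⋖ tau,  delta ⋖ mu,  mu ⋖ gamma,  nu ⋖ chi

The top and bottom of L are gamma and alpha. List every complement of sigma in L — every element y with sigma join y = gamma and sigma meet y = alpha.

chi, mu

Need y with sigma ∨ y = gamma and sigma ∧ y = alpha.
Checking each element gives: chi, mu.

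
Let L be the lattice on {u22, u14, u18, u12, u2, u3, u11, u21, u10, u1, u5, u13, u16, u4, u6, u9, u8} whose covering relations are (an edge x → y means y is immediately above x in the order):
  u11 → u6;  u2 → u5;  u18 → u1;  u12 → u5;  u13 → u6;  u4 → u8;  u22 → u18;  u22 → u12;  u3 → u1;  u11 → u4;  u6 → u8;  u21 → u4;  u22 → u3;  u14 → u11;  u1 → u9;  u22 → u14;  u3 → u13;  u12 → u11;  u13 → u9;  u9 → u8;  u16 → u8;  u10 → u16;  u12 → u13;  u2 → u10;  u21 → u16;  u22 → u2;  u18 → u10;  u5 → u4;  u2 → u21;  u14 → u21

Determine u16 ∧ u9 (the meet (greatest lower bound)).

u18

Common lower bounds of {u16, u9}: u18, u22.
The greatest among these is u18.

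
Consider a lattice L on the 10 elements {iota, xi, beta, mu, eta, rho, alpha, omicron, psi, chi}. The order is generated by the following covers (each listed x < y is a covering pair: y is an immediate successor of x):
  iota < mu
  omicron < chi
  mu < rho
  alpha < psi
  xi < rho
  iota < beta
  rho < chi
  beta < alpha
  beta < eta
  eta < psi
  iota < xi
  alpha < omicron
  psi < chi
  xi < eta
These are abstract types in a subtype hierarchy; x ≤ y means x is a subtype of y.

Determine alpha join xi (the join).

psi

Common upper bounds of {alpha, xi}: chi, psi.
The least among these is psi.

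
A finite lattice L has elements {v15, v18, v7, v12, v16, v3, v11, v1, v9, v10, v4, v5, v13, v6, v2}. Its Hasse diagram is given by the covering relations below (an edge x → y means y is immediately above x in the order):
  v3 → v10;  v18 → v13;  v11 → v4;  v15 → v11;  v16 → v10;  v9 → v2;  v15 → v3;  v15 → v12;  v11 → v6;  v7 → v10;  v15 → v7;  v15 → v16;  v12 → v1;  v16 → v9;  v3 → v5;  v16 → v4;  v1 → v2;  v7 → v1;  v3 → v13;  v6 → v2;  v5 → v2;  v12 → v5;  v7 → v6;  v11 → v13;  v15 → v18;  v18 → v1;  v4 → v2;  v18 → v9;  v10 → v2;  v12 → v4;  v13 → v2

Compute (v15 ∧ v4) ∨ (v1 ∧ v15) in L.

v15

v15 ∧ v4 = v15
v1 ∧ v15 = v15
v15 ∨ v15 = v15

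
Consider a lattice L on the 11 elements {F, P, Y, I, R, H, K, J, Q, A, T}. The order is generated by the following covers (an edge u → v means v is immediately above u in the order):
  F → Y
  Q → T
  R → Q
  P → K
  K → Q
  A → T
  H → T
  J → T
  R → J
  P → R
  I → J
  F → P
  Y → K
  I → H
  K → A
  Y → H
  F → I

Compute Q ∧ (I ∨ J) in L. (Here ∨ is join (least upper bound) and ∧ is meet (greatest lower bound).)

I ∨ J = J
Q ∧ J = R

R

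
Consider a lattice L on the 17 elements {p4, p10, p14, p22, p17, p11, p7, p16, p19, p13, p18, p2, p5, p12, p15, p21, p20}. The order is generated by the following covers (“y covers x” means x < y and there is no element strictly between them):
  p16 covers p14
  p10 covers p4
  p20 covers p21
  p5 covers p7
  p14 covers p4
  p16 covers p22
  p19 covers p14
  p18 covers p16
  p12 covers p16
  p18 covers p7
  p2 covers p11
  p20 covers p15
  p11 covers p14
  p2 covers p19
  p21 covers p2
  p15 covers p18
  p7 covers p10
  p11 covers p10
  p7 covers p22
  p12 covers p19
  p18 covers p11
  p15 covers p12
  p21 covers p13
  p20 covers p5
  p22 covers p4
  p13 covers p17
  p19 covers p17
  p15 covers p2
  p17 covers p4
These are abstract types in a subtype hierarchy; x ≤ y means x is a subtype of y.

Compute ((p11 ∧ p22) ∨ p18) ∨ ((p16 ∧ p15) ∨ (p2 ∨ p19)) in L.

p15

p11 ∧ p22 = p4
p4 ∨ p18 = p18
p16 ∧ p15 = p16
p2 ∨ p19 = p2
p16 ∨ p2 = p15
p18 ∨ p15 = p15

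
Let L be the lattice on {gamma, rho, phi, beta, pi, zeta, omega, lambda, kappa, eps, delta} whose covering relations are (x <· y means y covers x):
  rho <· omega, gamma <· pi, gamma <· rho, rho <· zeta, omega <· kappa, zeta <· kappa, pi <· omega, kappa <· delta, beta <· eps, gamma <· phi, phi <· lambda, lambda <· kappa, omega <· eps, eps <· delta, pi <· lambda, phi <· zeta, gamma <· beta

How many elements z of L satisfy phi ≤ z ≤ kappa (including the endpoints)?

4

The interval [phi, kappa] = {kappa, lambda, phi, zeta}, which has 4 elements.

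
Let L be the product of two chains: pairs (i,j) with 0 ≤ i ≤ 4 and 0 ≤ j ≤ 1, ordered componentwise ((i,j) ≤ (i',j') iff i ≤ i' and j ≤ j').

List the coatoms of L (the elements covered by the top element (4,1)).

The coatoms are exactly the elements covered by (4,1): (3,1), (4,0).

(3,1), (4,0)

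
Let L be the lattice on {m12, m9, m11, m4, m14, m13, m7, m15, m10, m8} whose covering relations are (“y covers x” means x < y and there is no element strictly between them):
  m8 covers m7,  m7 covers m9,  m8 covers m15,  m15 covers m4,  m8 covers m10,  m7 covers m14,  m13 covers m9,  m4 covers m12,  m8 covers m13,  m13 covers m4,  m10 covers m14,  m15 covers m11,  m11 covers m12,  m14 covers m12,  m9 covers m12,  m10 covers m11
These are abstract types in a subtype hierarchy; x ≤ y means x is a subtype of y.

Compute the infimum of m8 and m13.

m13

Common lower bounds of {m8, m13}: m12, m13, m4, m9.
The greatest among these is m13.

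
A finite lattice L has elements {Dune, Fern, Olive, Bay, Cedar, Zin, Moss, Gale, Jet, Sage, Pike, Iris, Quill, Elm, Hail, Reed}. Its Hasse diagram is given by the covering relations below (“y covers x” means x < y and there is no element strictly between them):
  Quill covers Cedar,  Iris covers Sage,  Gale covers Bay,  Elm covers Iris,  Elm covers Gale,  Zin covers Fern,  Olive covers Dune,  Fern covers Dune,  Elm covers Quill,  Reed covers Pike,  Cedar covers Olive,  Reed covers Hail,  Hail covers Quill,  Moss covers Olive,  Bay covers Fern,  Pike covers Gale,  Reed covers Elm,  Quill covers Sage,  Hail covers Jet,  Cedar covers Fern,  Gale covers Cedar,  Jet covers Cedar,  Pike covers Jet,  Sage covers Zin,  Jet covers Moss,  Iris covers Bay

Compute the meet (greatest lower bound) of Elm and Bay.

Common lower bounds of {Elm, Bay}: Bay, Dune, Fern.
The greatest among these is Bay.

Bay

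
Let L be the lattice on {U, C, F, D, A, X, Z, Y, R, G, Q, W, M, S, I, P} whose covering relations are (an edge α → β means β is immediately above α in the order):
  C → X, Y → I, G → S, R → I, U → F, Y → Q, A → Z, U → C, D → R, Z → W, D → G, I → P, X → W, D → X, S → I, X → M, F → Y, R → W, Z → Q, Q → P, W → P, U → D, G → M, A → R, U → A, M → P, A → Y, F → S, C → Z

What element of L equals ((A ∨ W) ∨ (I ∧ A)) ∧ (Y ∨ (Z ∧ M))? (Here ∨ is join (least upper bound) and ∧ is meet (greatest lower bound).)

Z

A ∨ W = W
I ∧ A = A
W ∨ A = W
Z ∧ M = C
Y ∨ C = Q
W ∧ Q = Z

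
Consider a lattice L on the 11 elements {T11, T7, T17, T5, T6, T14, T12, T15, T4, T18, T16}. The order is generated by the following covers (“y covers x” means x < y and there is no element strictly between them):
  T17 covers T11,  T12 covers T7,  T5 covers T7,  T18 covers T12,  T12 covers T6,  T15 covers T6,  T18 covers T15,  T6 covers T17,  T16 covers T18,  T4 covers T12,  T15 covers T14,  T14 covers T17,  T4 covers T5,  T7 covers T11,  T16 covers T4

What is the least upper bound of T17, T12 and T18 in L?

T18

Common upper bounds of {T17, T12, T18}: T16, T18.
The least among these is T18.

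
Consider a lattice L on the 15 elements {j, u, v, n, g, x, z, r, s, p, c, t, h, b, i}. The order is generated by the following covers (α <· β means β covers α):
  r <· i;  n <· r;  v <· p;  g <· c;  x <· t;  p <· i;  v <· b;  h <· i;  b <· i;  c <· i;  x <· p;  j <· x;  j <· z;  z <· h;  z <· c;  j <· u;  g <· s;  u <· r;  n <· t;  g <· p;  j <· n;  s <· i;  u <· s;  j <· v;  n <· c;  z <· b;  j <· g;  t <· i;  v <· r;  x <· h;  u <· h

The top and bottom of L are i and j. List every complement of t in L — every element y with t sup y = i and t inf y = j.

b, g, s, u, v, z

Need y with t ∨ y = i and t ∧ y = j.
Checking each element gives: b, g, s, u, v, z.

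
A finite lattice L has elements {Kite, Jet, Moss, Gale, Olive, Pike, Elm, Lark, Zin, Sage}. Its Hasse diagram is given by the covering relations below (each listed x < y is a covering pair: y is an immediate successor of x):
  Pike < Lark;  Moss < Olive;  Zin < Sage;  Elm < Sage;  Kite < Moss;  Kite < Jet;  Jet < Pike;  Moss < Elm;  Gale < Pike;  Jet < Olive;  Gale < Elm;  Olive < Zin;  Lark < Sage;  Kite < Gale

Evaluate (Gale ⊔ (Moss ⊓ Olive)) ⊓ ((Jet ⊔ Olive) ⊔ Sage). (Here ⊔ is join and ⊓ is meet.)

Moss ∧ Olive = Moss
Gale ∨ Moss = Elm
Jet ∨ Olive = Olive
Olive ∨ Sage = Sage
Elm ∧ Sage = Elm

Elm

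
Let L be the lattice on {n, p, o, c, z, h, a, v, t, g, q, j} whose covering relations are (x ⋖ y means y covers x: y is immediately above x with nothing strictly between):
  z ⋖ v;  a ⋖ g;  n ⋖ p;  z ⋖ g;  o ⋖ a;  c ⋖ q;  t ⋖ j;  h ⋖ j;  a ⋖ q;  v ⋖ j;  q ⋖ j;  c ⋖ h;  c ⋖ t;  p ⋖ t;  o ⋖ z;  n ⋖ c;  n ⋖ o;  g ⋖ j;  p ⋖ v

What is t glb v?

p

Common lower bounds of {t, v}: n, p.
The greatest among these is p.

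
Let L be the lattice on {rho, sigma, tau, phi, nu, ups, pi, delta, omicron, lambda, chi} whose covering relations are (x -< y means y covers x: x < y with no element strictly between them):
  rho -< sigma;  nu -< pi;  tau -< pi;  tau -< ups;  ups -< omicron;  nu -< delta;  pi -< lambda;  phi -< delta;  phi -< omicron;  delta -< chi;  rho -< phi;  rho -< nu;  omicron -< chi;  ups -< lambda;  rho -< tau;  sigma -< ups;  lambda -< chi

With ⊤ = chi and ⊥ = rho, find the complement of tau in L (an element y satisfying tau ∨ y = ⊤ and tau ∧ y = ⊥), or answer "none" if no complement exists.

Need y with tau ∨ y = chi and tau ∧ y = rho.
Checking each element gives: delta.

delta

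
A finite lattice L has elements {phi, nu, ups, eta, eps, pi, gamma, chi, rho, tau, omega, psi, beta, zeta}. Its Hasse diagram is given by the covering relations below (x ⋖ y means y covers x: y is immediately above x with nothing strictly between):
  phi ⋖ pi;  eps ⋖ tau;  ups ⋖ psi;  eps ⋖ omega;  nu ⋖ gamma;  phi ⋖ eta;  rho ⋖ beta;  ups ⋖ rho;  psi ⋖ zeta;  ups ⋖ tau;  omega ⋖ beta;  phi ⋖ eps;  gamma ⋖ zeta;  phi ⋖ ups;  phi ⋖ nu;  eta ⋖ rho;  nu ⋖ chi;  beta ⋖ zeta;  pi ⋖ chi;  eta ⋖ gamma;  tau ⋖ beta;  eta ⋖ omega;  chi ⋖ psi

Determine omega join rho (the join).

Common upper bounds of {omega, rho}: beta, zeta.
The least among these is beta.

beta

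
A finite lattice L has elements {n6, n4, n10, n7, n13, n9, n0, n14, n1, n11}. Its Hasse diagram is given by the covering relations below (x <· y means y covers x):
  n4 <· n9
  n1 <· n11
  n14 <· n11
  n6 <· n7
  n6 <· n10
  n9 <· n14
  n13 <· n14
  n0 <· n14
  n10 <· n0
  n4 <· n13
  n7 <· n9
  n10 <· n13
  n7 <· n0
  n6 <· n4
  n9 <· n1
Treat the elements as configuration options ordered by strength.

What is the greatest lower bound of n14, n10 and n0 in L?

n10

Common lower bounds of {n14, n10, n0}: n10, n6.
The greatest among these is n10.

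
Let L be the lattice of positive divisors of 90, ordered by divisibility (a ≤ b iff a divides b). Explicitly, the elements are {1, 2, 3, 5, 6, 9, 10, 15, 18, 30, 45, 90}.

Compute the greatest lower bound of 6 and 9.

3

Common lower bounds of {6, 9}: 1, 3.
The greatest among these is 3.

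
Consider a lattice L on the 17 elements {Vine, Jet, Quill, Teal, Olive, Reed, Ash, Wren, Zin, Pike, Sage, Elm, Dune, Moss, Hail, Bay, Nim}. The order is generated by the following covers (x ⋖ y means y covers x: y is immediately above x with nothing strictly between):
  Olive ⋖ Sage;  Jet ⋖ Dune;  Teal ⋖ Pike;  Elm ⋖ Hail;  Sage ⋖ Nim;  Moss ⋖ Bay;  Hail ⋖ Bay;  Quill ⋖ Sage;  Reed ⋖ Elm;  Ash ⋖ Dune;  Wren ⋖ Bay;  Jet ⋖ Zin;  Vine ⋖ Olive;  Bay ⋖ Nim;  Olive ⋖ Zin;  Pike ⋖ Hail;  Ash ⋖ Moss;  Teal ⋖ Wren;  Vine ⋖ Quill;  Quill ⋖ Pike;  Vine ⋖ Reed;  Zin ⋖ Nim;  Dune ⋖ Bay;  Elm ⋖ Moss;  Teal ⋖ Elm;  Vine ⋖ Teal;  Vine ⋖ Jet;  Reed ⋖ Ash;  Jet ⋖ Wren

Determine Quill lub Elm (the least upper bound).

Hail

Common upper bounds of {Quill, Elm}: Bay, Hail, Nim.
The least among these is Hail.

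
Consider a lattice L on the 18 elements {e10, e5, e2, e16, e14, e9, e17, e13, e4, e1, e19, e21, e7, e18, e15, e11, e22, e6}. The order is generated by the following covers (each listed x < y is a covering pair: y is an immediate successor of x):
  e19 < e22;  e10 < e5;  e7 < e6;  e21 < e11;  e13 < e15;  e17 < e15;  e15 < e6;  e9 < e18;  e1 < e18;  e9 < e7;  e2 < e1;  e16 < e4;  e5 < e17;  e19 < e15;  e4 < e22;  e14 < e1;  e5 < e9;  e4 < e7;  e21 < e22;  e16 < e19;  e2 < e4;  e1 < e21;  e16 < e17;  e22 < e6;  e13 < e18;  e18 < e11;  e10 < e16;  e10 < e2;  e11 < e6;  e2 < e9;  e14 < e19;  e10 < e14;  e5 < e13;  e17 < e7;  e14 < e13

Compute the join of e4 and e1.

Common upper bounds of {e4, e1}: e22, e6.
The least among these is e22.

e22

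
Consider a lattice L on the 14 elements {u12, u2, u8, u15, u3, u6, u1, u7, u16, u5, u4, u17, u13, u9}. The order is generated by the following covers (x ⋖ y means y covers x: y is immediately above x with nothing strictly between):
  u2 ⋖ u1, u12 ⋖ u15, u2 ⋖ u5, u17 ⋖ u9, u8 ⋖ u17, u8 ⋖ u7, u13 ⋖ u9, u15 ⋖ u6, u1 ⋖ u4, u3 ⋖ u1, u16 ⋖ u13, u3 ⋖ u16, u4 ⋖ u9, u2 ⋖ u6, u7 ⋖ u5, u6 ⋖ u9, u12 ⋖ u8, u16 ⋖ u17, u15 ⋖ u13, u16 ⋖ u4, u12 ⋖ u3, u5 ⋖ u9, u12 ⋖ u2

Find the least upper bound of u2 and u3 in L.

u1

Common upper bounds of {u2, u3}: u1, u4, u9.
The least among these is u1.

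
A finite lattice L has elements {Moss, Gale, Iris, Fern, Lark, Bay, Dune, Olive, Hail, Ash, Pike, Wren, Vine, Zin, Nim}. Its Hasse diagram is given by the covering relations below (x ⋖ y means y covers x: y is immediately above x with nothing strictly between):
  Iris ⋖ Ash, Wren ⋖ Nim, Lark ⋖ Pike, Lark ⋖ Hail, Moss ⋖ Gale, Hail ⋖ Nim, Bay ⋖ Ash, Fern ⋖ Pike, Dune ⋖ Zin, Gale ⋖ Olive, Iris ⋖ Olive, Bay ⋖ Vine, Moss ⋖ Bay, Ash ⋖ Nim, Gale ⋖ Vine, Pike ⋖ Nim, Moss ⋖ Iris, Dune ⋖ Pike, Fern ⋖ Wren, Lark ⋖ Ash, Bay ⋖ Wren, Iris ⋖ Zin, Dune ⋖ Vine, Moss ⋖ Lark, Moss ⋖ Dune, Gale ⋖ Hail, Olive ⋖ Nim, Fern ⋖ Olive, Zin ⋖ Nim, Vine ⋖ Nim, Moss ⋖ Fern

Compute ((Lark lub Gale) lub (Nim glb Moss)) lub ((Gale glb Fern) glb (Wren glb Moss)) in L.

Lark ∨ Gale = Hail
Nim ∧ Moss = Moss
Hail ∨ Moss = Hail
Gale ∧ Fern = Moss
Wren ∧ Moss = Moss
Moss ∧ Moss = Moss
Hail ∨ Moss = Hail

Hail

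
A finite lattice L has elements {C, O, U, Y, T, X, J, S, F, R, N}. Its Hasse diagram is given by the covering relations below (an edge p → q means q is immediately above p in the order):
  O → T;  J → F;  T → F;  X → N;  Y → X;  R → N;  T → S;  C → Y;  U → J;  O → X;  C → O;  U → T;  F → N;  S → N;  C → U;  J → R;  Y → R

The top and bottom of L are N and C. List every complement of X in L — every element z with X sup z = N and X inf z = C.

J, U

Need z with X ∨ z = N and X ∧ z = C.
Checking each element gives: J, U.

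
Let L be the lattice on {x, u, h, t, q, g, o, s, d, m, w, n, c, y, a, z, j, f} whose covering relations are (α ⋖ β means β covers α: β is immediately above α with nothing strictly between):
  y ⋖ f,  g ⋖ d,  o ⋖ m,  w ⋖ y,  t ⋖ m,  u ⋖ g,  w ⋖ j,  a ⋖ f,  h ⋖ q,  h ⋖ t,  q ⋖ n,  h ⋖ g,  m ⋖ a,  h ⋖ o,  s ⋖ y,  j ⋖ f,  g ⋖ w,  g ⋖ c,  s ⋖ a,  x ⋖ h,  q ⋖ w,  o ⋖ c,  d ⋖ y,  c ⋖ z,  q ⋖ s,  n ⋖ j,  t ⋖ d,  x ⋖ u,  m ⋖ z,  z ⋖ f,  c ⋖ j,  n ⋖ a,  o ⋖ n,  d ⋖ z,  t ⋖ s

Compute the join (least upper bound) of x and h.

h

Common upper bounds of {x, h}: a, c, d, f, g, h, j, m, n, o, q, s, t, w, y, z.
The least among these is h.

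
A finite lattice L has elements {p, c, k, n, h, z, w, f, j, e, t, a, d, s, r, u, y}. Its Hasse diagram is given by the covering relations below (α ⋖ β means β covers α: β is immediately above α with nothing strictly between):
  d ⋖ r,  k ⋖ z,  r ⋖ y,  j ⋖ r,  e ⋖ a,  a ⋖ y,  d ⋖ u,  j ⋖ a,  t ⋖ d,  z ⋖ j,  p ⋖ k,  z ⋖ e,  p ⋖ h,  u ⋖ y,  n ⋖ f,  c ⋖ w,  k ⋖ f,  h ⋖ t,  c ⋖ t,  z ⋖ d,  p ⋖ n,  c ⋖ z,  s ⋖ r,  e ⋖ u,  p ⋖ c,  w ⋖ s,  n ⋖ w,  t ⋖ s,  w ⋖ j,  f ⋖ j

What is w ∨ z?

j

Common upper bounds of {w, z}: a, j, r, y.
The least among these is j.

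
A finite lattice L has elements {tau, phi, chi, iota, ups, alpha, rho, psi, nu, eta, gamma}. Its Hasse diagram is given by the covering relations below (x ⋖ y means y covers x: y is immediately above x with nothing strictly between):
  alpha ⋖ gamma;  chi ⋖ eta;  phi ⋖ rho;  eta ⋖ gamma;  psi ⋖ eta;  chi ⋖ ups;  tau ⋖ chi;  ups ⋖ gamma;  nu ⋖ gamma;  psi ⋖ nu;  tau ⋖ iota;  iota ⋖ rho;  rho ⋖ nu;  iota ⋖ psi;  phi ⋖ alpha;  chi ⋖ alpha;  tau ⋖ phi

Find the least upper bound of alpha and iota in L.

Common upper bounds of {alpha, iota}: gamma.
The least among these is gamma.

gamma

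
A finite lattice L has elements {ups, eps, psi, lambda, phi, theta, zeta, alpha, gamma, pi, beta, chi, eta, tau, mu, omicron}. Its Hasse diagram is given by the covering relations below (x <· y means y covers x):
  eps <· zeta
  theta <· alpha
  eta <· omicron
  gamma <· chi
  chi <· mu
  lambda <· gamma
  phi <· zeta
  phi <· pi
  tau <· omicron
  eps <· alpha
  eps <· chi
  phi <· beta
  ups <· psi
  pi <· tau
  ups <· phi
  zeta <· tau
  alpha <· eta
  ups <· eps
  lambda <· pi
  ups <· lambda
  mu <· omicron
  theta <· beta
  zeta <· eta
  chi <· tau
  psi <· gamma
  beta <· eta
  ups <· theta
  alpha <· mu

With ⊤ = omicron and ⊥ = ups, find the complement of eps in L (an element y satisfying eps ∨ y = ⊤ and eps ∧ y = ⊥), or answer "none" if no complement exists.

none

For every candidate y, either eps ∨ y ≠ omicron or eps ∧ y ≠ ups; no complement exists.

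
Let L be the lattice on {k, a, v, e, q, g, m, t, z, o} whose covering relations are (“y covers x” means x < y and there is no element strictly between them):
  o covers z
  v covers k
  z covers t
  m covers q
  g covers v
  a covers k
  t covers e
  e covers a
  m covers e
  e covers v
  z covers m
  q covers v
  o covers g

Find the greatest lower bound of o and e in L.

e

Common lower bounds of {o, e}: a, e, k, v.
The greatest among these is e.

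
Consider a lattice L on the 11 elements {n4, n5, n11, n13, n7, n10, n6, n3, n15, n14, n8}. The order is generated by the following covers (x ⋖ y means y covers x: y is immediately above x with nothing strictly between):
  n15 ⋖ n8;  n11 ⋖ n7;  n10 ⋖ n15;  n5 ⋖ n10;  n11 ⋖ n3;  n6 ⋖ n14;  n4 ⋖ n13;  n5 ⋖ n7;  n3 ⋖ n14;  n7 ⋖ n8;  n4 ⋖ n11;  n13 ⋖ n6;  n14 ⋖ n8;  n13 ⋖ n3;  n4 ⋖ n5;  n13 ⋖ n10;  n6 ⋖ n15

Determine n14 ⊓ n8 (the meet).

n14

Common lower bounds of {n14, n8}: n11, n13, n14, n3, n4, n6.
The greatest among these is n14.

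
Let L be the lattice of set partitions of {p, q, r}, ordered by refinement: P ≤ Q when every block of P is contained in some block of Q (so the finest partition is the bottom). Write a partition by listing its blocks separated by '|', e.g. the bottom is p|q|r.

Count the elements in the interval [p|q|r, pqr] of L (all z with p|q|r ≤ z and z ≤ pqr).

5

The interval [p|q|r, pqr] = {pqr, pq|r, pr|q, p|qr, p|q|r}, which has 5 elements.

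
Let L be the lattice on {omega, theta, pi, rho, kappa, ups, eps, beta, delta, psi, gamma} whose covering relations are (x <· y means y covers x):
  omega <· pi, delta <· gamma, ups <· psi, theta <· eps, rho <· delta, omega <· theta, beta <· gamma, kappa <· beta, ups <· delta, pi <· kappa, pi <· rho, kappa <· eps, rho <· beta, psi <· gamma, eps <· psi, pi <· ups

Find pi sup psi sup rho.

gamma

Common upper bounds of {pi, psi, rho}: gamma.
The least among these is gamma.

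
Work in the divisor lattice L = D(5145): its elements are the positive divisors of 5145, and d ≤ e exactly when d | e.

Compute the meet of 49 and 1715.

49

In the divisibility order, the meet is the greatest common divisor: gcd(49, 1715) = 49.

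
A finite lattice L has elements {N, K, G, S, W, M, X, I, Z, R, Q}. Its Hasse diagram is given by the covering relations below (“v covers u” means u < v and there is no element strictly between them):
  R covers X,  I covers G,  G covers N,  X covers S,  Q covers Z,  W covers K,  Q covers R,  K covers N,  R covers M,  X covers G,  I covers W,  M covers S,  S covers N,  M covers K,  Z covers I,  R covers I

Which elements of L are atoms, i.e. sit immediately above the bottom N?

The atoms are exactly the elements that cover N: G, K, S.

G, K, S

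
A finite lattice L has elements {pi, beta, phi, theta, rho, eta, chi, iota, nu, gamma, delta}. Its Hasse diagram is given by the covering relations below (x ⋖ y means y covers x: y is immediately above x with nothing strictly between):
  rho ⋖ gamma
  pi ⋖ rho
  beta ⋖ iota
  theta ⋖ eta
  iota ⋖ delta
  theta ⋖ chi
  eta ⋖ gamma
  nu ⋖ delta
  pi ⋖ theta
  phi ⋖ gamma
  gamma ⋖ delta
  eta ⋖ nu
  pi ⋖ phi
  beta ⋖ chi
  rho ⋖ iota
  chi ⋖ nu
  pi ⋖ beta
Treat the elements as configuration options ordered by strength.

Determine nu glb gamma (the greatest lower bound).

Common lower bounds of {nu, gamma}: eta, pi, theta.
The greatest among these is eta.

eta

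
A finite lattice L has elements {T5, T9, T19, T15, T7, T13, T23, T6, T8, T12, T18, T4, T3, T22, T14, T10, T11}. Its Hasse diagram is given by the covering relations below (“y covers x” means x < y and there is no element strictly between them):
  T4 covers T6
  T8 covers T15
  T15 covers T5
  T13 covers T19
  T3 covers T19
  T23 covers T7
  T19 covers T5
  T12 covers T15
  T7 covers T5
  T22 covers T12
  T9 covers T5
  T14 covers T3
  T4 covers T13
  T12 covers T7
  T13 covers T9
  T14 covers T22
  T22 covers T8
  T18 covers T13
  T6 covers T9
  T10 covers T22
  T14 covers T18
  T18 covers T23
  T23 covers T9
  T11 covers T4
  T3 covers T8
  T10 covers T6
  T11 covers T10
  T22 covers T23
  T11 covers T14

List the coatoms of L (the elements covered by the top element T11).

T10, T14, T4

The coatoms are exactly the elements covered by T11: T10, T14, T4.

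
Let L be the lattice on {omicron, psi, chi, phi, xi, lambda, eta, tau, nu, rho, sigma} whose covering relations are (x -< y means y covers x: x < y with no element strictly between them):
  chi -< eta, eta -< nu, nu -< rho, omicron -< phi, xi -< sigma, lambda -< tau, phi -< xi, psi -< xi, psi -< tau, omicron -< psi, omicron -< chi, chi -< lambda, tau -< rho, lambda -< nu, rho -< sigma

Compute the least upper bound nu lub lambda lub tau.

Common upper bounds of {nu, lambda, tau}: rho, sigma.
The least among these is rho.

rho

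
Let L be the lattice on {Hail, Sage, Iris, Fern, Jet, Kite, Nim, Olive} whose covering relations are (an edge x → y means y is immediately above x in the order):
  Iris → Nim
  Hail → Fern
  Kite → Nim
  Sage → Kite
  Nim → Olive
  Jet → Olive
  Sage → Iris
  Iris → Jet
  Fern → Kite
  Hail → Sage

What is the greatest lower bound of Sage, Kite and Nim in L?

Common lower bounds of {Sage, Kite, Nim}: Hail, Sage.
The greatest among these is Sage.

Sage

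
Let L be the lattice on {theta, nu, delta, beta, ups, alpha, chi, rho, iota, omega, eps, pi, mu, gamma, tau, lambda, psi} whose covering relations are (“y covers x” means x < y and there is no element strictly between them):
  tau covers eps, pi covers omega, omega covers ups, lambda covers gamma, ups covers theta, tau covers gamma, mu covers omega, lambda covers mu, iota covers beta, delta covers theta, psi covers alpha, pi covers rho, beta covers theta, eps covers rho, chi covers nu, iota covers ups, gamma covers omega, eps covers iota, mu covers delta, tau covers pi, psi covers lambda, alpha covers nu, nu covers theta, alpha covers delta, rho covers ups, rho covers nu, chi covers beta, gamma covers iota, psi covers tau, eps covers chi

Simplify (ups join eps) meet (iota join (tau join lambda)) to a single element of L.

eps

ups ∨ eps = eps
tau ∨ lambda = psi
iota ∨ psi = psi
eps ∧ psi = eps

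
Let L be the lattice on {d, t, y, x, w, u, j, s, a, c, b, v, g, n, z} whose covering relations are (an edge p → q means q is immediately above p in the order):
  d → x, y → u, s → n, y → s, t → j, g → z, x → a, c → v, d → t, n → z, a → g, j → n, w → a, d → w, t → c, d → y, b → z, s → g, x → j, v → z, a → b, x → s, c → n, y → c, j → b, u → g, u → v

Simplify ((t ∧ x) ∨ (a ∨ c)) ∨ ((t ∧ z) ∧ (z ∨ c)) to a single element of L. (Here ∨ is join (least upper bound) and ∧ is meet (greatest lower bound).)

t ∧ x = d
a ∨ c = z
d ∨ z = z
t ∧ z = t
z ∨ c = z
t ∧ z = t
z ∨ t = z

z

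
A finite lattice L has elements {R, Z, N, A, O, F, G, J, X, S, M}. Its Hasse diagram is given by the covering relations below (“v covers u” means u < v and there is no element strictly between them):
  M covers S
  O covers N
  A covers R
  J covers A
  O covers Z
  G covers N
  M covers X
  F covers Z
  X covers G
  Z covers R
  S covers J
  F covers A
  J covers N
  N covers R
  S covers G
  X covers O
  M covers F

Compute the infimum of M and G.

G

Common lower bounds of {M, G}: G, N, R.
The greatest among these is G.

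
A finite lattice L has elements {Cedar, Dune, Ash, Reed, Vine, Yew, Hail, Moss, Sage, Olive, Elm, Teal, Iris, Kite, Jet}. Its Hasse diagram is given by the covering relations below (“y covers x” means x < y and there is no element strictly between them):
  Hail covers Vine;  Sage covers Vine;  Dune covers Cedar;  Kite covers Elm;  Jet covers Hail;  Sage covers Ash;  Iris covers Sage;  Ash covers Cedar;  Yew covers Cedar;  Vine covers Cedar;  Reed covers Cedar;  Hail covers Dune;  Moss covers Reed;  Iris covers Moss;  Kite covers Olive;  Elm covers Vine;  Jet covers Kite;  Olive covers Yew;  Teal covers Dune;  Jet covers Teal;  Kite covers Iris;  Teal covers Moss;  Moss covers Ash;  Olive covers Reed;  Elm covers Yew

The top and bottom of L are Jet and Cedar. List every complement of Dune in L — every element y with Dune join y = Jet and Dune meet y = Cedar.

Need y with Dune ∨ y = Jet and Dune ∧ y = Cedar.
Checking each element gives: Elm, Iris, Kite, Olive, Sage, Yew.

Elm, Iris, Kite, Olive, Sage, Yew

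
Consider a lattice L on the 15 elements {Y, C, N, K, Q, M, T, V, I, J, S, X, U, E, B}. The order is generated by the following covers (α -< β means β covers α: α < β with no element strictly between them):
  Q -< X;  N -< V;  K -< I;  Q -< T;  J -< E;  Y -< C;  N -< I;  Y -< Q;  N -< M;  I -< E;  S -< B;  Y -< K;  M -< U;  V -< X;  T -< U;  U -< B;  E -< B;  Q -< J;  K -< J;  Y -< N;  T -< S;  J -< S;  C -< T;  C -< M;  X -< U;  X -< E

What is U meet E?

X

Common lower bounds of {U, E}: N, Q, V, X, Y.
The greatest among these is X.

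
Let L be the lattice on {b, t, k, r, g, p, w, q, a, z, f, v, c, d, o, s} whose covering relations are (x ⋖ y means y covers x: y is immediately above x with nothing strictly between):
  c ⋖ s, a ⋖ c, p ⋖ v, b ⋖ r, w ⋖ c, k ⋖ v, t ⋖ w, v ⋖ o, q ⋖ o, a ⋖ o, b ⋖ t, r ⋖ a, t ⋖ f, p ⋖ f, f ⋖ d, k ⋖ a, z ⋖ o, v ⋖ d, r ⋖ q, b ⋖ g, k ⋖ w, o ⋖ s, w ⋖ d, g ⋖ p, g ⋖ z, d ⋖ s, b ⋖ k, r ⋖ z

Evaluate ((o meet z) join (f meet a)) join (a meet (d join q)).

o

o ∧ z = z
f ∧ a = b
z ∨ b = z
d ∨ q = s
a ∧ s = a
z ∨ a = o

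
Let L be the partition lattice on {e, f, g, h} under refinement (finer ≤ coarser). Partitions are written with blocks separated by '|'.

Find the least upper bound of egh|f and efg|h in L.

efgh

The join of egh|f and efg|h merges any blocks that overlap across the partitions, giving efgh.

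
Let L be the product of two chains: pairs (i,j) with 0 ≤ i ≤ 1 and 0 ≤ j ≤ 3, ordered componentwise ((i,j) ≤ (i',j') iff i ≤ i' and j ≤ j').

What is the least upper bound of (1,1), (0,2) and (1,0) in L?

In a product of chains, the join is componentwise max, giving (1,2).

(1,2)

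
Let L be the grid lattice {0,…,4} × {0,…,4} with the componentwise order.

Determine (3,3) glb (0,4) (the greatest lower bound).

(0,3)

Common lower bounds of {(3,3), (0,4)}: (0,0), (0,1), (0,2), (0,3).
The greatest among these is (0,3).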